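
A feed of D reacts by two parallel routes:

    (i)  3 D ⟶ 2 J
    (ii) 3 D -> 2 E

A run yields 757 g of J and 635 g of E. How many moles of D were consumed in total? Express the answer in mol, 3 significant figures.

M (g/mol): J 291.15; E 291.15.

n(J) = 757 / 291.15 = 2.600 mol
n(E) = 635 / 291.15 = 2.181 mol
n(D) via (i) = (3/2)×2.600 = 3.900 mol
n(D) via (ii) = (3/2)×2.181 = 3.272 mol
total n(D) = 3.900 + 3.272 = 7.172 mol

7.17 mol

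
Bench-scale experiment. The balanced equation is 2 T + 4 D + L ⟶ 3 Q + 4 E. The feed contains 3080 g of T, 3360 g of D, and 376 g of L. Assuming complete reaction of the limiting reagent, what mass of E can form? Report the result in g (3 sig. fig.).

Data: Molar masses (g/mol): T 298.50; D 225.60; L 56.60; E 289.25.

n(T) = 3080 / 298.50 = 10.32 mol
n(D) = 3360 / 225.60 = 14.89 mol
n(L) = 376.0 / 56.60 = 6.643 mol
n/ν → T: 5.160, D: 3.723, L: 6.643; D is limiting.
n(E) = (4/4) × 14.89 = 14.89 mol
mass = 14.89 × 289.25 = 4307 g

4310 g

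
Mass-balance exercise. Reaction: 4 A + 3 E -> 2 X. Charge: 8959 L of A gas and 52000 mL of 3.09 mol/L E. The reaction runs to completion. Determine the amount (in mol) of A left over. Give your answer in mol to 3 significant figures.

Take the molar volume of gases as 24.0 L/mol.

n(A) = 8959 / 24.0 = 373.3 mol
n(E) = 3.09 × 52000/1000 = 160.7 mol
n/ν for A = 373.3/4 = 93.33
n/ν for E = 160.7/3 = 53.57
Smallest n/ν is E → limiting reagent.
A consumed = (4/3) × 160.7 = 214.3 mol
A remaining = 373.3 − 214.3 = 159.0 mol

159 mol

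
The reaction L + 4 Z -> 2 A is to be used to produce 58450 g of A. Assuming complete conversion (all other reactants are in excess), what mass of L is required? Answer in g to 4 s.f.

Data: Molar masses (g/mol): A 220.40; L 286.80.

n(A) = 58450 / 220.40 = 265.2 mol
n(L) = (1/2) × 265.2 = 132.6 mol
mass = 132.6 × 286.80 = 38030 g

38030 g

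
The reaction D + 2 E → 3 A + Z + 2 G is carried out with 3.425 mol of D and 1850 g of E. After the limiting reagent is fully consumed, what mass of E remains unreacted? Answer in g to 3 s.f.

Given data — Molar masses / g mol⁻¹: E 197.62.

n(D) = 3.425 mol
n(E) = 1850 / 197.62 = 9.361 mol
n/ν for D = 3.425/1 = 3.425
n/ν for E = 9.361/2 = 4.681
Smallest n/ν is D → limiting reagent.
E consumed = (2/1) × 3.425 = 6.850 mol
E remaining = 9.361 − 6.850 = 2.511 mol
mass = 2.511 × 197.62 = 496.2 g

496 g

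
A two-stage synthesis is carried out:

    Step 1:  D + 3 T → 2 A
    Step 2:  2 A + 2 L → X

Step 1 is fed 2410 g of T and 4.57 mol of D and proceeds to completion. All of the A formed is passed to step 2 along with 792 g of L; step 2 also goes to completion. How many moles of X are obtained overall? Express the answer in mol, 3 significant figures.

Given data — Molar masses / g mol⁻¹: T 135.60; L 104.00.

3.81 mol

Step 1:
n(T) = 2410 / 135.60 = 17.77 mol
n(D) = 4.570 mol
n/ν → T: 5.923, D: 4.570; D is limiting.
n(A) produced = (2/1) × 4.570 = 9.140 mol
Step 2:
n(A) available = 9.140 mol
n(L) = 792.0 / 104.00 = 7.615 mol
n/ν → A: 4.570, L: 3.808; L is limiting.
n(X) = (1/2) × 7.615 = 3.808 mol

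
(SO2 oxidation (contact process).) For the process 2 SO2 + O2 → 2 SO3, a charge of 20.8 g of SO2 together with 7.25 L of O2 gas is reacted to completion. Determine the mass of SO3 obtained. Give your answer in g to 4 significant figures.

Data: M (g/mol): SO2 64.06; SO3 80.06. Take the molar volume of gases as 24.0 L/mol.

n(SO2) = 20.80 / 64.06 = 0.3247 mol
n(O2) = 7.250 / 24.0 = 0.3021 mol
n/ν for SO2 = 0.3247/2 = 0.1624
n/ν for O2 = 0.3021/1 = 0.3021
Smallest n/ν is SO2 → limiting reagent.
n(SO3) = (2/2) × 0.3247 = 0.3247 mol
mass = 0.3247 × 80.06 = 26.00 g

26.00 g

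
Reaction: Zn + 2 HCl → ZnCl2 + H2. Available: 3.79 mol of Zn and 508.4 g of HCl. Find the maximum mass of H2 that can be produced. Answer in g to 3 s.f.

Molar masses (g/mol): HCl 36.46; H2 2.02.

7.66 g

n(Zn) = 3.790 mol
n(HCl) = 508.4 / 36.46 = 13.94 mol
n/ν → Zn: 3.790, HCl: 6.970; Zn is limiting.
n(H2) = (1/1) × 3.790 = 3.790 mol
mass = 3.790 × 2.02 = 7.656 g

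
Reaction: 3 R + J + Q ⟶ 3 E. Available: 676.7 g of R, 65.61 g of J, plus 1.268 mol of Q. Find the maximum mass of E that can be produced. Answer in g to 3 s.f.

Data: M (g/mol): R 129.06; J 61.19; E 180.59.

581 g

n(R) = 676.7 / 129.06 = 5.243 mol
n(J) = 65.61 / 61.19 = 1.072 mol
n(Q) = 1.268 mol
n/ν for R = 5.243/3 = 1.748
n/ν for J = 1.072/1 = 1.072
n/ν for Q = 1.268/1 = 1.268
Smallest n/ν is J → limiting reagent.
n(E) = (3/1) × 1.072 = 3.216 mol
mass = 3.216 × 180.59 = 580.8 g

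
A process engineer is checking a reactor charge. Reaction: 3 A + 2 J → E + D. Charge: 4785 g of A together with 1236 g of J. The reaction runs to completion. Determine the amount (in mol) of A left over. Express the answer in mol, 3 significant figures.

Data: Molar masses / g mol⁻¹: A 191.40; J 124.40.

n(A) = 4785 / 191.40 = 25.00 mol
n(J) = 1236 / 124.40 = 9.936 mol
n/ν for A = 25.00/3 = 8.333
n/ν for J = 9.936/2 = 4.968
Smallest n/ν is J → limiting reagent.
A consumed = (3/2) × 9.936 = 14.90 mol
A remaining = 25.00 − 14.90 = 10.10 mol

10.1 mol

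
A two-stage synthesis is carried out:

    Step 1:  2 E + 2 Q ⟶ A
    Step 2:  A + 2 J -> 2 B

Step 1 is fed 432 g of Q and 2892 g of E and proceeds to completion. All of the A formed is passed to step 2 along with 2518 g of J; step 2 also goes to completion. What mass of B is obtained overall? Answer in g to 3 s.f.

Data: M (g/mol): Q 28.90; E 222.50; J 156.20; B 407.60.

5300 g

Step 1:
n(Q) = 432.0 / 28.90 = 14.95 mol
n(E) = 2892 / 222.50 = 13.00 mol
n/ν → Q: 7.475, E: 6.500; E is limiting.
n(A) produced = (1/2) × 13.00 = 6.500 mol
Step 2:
n(A) available = 6.500 mol
n(J) = 2518 / 156.20 = 16.12 mol
n/ν → A: 6.500, J: 8.060; A is limiting.
n(B) = (2/1) × 6.500 = 13.00 mol
mass = 13.00 × 407.60 = 5299 g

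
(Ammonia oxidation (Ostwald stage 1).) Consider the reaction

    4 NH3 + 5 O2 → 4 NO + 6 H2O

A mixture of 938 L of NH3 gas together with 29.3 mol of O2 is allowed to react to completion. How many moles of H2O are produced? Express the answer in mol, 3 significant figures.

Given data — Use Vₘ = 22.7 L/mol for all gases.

n(NH3) = 938.0 / 22.7 = 41.32 mol
n(O2) = 29.30 mol
n/ν → NH3: 10.33, O2: 5.860; O2 is limiting.
n(H2O) = (6/5) × 29.30 = 35.16 mol

35.2 mol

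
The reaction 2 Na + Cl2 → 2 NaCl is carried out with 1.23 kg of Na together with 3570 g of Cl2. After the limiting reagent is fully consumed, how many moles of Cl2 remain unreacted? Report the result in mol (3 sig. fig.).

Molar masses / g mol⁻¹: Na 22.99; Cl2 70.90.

n(Na) = 1.230×1000 / 22.99 = 53.50 mol
n(Cl2) = 3570 / 70.90 = 50.35 mol
n/ν for Na = 53.50/2 = 26.75
n/ν for Cl2 = 50.35/1 = 50.35
Smallest n/ν is Na → limiting reagent.
Cl2 consumed = (1/2) × 53.50 = 26.75 mol
Cl2 remaining = 50.35 − 26.75 = 23.60 mol

23.6 mol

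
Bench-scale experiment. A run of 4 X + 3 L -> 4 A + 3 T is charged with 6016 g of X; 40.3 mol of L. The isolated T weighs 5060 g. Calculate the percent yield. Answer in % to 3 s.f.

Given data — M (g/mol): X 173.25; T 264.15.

n(X) = 6016 / 173.25 = 34.72 mol
n(L) = 40.30 mol
n/ν for X = 34.72/4 = 8.680
n/ν for L = 40.30/3 = 13.43
Smallest n/ν is X → limiting reagent.
theoretical n(T) = (3/4) × 34.72 = 26.04 mol → 6878 g
% yield = 5060 / 6878 × 100 = 73.57 %

73.6 %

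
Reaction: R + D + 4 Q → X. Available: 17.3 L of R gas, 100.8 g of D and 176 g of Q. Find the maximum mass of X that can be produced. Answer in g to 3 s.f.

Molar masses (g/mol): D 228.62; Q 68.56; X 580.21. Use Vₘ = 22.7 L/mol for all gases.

n(R) = 17.30 / 22.7 = 0.7621 mol
n(D) = 100.8 / 228.62 = 0.4409 mol
n(Q) = 176.0 / 68.56 = 2.567 mol
n/ν for R = 0.7621/1 = 0.7621
n/ν for D = 0.4409/1 = 0.4409
n/ν for Q = 2.567/4 = 0.6418
Smallest n/ν is D → limiting reagent.
n(X) = (1/1) × 0.4409 = 0.4409 mol
mass = 0.4409 × 580.21 = 255.8 g

256 g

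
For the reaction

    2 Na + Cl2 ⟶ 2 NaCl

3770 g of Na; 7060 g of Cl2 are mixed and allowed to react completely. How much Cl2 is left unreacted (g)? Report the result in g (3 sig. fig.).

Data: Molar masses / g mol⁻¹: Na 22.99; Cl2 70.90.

n(Na) = 3770 / 22.99 = 164.0 mol
n(Cl2) = 7060 / 70.90 = 99.58 mol
n/ν for Na = 164.0/2 = 82.00
n/ν for Cl2 = 99.58/1 = 99.58
Smallest n/ν is Na → limiting reagent.
Cl2 consumed = (1/2) × 164.0 = 82.00 mol
Cl2 remaining = 99.58 − 82.00 = 17.58 mol
mass = 17.58 × 70.90 = 1246 g

1250 g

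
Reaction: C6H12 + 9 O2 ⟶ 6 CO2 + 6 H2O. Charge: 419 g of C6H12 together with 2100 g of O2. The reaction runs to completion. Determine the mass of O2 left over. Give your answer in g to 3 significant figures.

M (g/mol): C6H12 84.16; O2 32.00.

n(C6H12) = 419.0 / 84.16 = 4.979 mol
n(O2) = 2100 / 32.00 = 65.63 mol
n/ν for C6H12 = 4.979/1 = 4.979
n/ν for O2 = 65.63/9 = 7.292
Smallest n/ν is C6H12 → limiting reagent.
O2 consumed = (9/1) × 4.979 = 44.81 mol
O2 remaining = 65.63 − 44.81 = 20.82 mol
mass = 20.82 × 32.00 = 666.2 g

666 g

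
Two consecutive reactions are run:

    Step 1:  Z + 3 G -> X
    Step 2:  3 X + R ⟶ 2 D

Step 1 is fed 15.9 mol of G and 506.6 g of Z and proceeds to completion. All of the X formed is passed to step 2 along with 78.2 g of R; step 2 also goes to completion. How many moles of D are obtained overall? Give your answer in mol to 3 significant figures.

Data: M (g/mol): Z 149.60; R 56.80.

2.26 mol

Step 1:
n(G) = 15.90 mol
n(Z) = 506.6 / 149.60 = 3.386 mol
n/ν for G = 15.90/3 = 5.300
n/ν for Z = 3.386/1 = 3.386
Smallest n/ν is Z → limiting reagent.
n(X) produced = (1/1) × 3.386 = 3.386 mol
Step 2:
n(X) available = 3.386 mol
n(R) = 78.20 / 56.80 = 1.377 mol
n/ν for X = 3.386/3 = 1.129
n/ν for R = 1.377/1 = 1.377
Smallest n/ν is X → limiting reagent.
n(D) = (2/3) × 3.386 = 2.257 mol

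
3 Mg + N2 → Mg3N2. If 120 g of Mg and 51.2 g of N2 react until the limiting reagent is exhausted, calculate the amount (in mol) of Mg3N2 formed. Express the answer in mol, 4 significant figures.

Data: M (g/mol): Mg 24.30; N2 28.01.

n(Mg) = 120.0 / 24.30 = 4.938 mol
n(N2) = 51.20 / 28.01 = 1.828 mol
n/ν for Mg = 4.938/3 = 1.646
n/ν for N2 = 1.828/1 = 1.828
Smallest n/ν is Mg → limiting reagent.
n(Mg3N2) = (1/3) × 4.938 = 1.646 mol

1.646 mol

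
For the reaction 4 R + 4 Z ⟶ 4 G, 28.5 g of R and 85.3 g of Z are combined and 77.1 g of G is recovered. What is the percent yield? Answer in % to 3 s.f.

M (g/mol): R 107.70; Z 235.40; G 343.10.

84.9 %

n(R) = 28.50 / 107.70 = 0.2646 mol
n(Z) = 85.30 / 235.40 = 0.3624 mol
n/ν → R: 0.06615, Z: 0.09060; R is limiting.
theoretical n(G) = (4/4) × 0.2646 = 0.2646 mol → 90.78 g
% yield = 77.1 / 90.78 × 100 = 84.93 %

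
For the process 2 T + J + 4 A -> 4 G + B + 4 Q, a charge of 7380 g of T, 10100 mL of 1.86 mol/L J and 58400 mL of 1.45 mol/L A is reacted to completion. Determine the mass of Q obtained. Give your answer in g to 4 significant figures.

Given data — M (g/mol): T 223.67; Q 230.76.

15230 g

n(T) = 7380 / 223.67 = 33.00 mol
n(J) = 1.86 × 10100/1000 = 18.79 mol
n(A) = 1.45 × 58400/1000 = 84.68 mol
n/ν for T = 33.00/2 = 16.50
n/ν for J = 18.79/1 = 18.79
n/ν for A = 84.68/4 = 21.17
Smallest n/ν is T → limiting reagent.
n(Q) = (4/2) × 33.00 = 66.00 mol
mass = 66.00 × 230.76 = 15230 g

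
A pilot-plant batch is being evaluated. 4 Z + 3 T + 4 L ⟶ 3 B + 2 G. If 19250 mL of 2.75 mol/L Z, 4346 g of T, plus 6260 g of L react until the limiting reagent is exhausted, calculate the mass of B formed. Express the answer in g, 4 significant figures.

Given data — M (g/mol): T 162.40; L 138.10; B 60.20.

n(Z) = 2.75 × 19250/1000 = 52.94 mol
n(T) = 4346 / 162.40 = 26.76 mol
n(L) = 6260 / 138.10 = 45.33 mol
n/ν for Z = 52.94/4 = 13.24
n/ν for T = 26.76/3 = 8.920
n/ν for L = 45.33/4 = 11.33
Smallest n/ν is T → limiting reagent.
n(B) = (3/3) × 26.76 = 26.76 mol
mass = 26.76 × 60.20 = 1611 g

1611 g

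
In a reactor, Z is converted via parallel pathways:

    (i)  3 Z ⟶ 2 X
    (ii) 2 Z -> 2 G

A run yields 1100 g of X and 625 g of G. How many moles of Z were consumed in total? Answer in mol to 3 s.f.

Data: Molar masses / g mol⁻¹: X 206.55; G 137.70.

12.5 mol

n(X) = 1100 / 206.55 = 5.326 mol
n(G) = 625 / 137.70 = 4.539 mol
n(Z) via (i) = (3/2)×5.326 = 7.989 mol
n(Z) via (ii) = (2/2)×4.539 = 4.539 mol
total n(Z) = 7.989 + 4.539 = 12.53 mol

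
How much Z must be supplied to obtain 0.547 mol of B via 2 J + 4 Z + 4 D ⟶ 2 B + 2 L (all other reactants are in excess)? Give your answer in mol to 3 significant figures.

1.09 mol

n(B) = 0.5470 mol
n(Z) = (4/2) × 0.5470 = 1.094 mol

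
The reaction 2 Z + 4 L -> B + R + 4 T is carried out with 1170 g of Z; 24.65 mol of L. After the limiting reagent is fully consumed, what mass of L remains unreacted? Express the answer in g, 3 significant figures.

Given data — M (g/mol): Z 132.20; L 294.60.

2050 g

n(Z) = 1170 / 132.20 = 8.850 mol
n(L) = 24.65 mol
n/ν → Z: 4.425, L: 6.163; Z is limiting.
L consumed = (4/2) × 8.850 = 17.70 mol
L remaining = 24.65 − 17.70 = 6.950 mol
mass = 6.950 × 294.60 = 2047 g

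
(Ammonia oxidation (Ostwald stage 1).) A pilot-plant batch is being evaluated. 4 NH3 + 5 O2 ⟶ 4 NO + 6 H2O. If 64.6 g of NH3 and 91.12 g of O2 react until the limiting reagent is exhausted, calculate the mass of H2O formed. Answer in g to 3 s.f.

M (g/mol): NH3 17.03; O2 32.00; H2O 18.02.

n(NH3) = 64.60 / 17.03 = 3.793 mol
n(O2) = 91.12 / 32.00 = 2.848 mol
n/ν for NH3 = 3.793/4 = 0.9483
n/ν for O2 = 2.848/5 = 0.5696
Smallest n/ν is O2 → limiting reagent.
n(H2O) = (6/5) × 2.848 = 3.418 mol
mass = 3.418 × 18.02 = 61.59 g

61.6 g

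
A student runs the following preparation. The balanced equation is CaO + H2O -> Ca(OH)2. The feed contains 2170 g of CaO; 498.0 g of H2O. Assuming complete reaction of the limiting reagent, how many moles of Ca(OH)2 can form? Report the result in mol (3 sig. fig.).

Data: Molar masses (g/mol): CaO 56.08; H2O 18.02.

27.6 mol

n(CaO) = 2170 / 56.08 = 38.69 mol
n(H2O) = 498.0 / 18.02 = 27.64 mol
n/ν → CaO: 38.69, H2O: 27.64; H2O is limiting.
n(Ca(OH)2) = (1/1) × 27.64 = 27.64 mol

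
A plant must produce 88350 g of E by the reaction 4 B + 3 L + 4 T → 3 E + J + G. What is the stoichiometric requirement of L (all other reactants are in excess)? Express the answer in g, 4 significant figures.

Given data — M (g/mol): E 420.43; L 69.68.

n(E) = 88350 / 420.43 = 210.1 mol
n(L) = (3/3) × 210.1 = 210.1 mol
mass = 210.1 × 69.68 = 14640 g

14640 g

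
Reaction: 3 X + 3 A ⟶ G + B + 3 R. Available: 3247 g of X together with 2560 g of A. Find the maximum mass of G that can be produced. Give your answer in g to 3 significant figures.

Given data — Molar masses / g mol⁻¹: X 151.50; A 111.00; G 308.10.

n(X) = 3247 / 151.50 = 21.43 mol
n(A) = 2560 / 111.00 = 23.06 mol
n/ν for X = 21.43/3 = 7.143
n/ν for A = 23.06/3 = 7.687
Smallest n/ν is X → limiting reagent.
n(G) = (1/3) × 21.43 = 7.143 mol
mass = 7.143 × 308.10 = 2201 g

2200 g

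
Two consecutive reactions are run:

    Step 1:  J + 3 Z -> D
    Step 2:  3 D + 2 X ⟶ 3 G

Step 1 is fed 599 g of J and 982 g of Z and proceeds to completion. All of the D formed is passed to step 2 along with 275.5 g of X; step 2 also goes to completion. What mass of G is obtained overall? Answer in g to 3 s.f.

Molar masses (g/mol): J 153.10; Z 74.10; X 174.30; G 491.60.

1170 g

Step 1:
n(J) = 599.0 / 153.10 = 3.912 mol
n(Z) = 982.0 / 74.10 = 13.25 mol
n/ν for J = 3.912/1 = 3.912
n/ν for Z = 13.25/3 = 4.417
Smallest n/ν is J → limiting reagent.
n(D) produced = (1/1) × 3.912 = 3.912 mol
Step 2:
n(D) available = 3.912 mol
n(X) = 275.5 / 174.30 = 1.581 mol
n/ν for D = 3.912/3 = 1.304
n/ν for X = 1.581/2 = 0.7905
Smallest n/ν is X → limiting reagent.
n(G) = (3/2) × 1.581 = 2.372 mol
mass = 2.372 × 491.60 = 1166 g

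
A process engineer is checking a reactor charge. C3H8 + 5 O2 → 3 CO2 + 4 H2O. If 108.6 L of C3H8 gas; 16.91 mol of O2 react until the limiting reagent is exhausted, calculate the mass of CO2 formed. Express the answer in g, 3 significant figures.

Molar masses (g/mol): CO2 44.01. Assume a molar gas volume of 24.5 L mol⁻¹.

n(C3H8) = 108.6 / 24.5 = 4.433 mol
n(O2) = 16.91 mol
n/ν → C3H8: 4.433, O2: 3.382; O2 is limiting.
n(CO2) = (3/5) × 16.91 = 10.15 mol
mass = 10.15 × 44.01 = 446.7 g

447 g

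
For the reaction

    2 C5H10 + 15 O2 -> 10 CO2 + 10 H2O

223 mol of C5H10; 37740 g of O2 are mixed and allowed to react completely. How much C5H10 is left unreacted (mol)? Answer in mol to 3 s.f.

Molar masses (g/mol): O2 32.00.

65.8 mol

n(C5H10) = 223.0 mol
n(O2) = 37740 / 32.00 = 1179 mol
n/ν → C5H10: 111.5, O2: 78.60; O2 is limiting.
C5H10 consumed = (2/15) × 1179 = 157.2 mol
C5H10 remaining = 223.0 − 157.2 = 65.80 mol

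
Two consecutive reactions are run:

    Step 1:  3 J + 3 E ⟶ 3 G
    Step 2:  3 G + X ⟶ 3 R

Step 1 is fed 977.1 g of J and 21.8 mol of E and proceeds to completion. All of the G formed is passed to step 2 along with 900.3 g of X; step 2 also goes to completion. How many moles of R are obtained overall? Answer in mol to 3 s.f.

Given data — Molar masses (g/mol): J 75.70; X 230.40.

Step 1:
n(J) = 977.1 / 75.70 = 12.91 mol
n(E) = 21.80 mol
n/ν for J = 12.91/3 = 4.303
n/ν for E = 21.80/3 = 7.267
Smallest n/ν is J → limiting reagent.
n(G) produced = (3/3) × 12.91 = 12.91 mol
Step 2:
n(G) available = 12.91 mol
n(X) = 900.3 / 230.40 = 3.908 mol
n/ν for G = 12.91/3 = 4.303
n/ν for X = 3.908/1 = 3.908
Smallest n/ν is X → limiting reagent.
n(R) = (3/1) × 3.908 = 11.72 mol

11.7 mol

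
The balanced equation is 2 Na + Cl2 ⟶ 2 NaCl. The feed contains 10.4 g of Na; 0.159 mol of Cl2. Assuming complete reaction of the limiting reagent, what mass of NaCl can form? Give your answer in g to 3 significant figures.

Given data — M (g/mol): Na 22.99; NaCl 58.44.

18.6 g

n(Na) = 10.40 / 22.99 = 0.4524 mol
n(Cl2) = 0.1590 mol
n/ν for Na = 0.4524/2 = 0.2262
n/ν for Cl2 = 0.1590/1 = 0.1590
Smallest n/ν is Cl2 → limiting reagent.
n(NaCl) = (2/1) × 0.1590 = 0.3180 mol
mass = 0.3180 × 58.44 = 18.58 g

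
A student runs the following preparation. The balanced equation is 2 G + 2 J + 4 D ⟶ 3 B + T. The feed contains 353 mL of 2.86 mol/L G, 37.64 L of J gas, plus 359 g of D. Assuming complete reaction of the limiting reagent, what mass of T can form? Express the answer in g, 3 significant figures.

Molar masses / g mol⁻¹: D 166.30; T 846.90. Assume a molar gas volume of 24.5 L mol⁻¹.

n(G) = 2.86 × 353.0/1000 = 1.010 mol
n(J) = 37.64 / 24.5 = 1.536 mol
n(D) = 359.0 / 166.30 = 2.159 mol
n/ν for G = 1.010/2 = 0.5050
n/ν for J = 1.536/2 = 0.7680
n/ν for D = 2.159/4 = 0.5398
Smallest n/ν is G → limiting reagent.
n(T) = (1/2) × 1.010 = 0.5050 mol
mass = 0.5050 × 846.90 = 427.7 g

428 g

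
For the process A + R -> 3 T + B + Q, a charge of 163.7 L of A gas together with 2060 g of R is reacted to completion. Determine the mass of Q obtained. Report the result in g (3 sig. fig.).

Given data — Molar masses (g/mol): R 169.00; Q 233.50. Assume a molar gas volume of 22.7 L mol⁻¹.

1680 g

n(A) = 163.7 / 22.7 = 7.211 mol
n(R) = 2060 / 169.00 = 12.19 mol
n/ν for A = 7.211/1 = 7.211
n/ν for R = 12.19/1 = 12.19
Smallest n/ν is A → limiting reagent.
n(Q) = (1/1) × 7.211 = 7.211 mol
mass = 7.211 × 233.50 = 1684 g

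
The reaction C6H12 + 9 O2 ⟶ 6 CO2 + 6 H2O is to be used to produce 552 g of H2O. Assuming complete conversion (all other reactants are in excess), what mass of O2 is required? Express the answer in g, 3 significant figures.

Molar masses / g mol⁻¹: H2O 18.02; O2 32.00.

1470 g

n(H2O) = 552 / 18.02 = 30.63 mol
n(O2) = (9/6) × 30.63 = 45.95 mol
mass = 45.95 × 32.00 = 1470 g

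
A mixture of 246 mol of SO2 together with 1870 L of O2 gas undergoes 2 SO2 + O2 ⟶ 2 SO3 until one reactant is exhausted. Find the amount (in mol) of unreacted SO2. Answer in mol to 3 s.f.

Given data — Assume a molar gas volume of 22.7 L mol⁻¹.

81.2 mol

n(SO2) = 246.0 mol
n(O2) = 1870 / 22.7 = 82.38 mol
n/ν for SO2 = 246.0/2 = 123.0
n/ν for O2 = 82.38/1 = 82.38
Smallest n/ν is O2 → limiting reagent.
SO2 consumed = (2/1) × 82.38 = 164.8 mol
SO2 remaining = 246.0 − 164.8 = 81.20 mol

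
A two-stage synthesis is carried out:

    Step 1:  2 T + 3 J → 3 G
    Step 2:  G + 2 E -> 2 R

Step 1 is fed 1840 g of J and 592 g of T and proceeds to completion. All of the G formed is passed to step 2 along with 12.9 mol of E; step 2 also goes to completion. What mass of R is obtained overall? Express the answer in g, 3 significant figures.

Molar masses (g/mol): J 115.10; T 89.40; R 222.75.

2870 g

Step 1:
n(J) = 1840 / 115.10 = 15.99 mol
n(T) = 592.0 / 89.40 = 6.622 mol
n/ν for J = 15.99/3 = 5.330
n/ν for T = 6.622/2 = 3.311
Smallest n/ν is T → limiting reagent.
n(G) produced = (3/2) × 6.622 = 9.933 mol
Step 2:
n(G) available = 9.933 mol
n(E) = 12.90 mol
n/ν for G = 9.933/1 = 9.933
n/ν for E = 12.90/2 = 6.450
Smallest n/ν is E → limiting reagent.
n(R) = (2/2) × 12.90 = 12.90 mol
mass = 12.90 × 222.75 = 2873 g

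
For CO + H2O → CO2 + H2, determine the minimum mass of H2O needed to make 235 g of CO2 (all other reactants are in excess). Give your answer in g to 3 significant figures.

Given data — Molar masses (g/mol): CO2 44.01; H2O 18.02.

n(CO2) = 235 / 44.01 = 5.340 mol
n(H2O) = (1/1) × 5.340 = 5.340 mol
mass = 5.340 × 18.02 = 96.23 g

96.2 g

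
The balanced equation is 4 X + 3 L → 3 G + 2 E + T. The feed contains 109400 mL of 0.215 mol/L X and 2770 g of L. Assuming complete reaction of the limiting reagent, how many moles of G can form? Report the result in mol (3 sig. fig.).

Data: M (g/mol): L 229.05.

12.1 mol

n(X) = 0.215 × 109400/1000 = 23.52 mol
n(L) = 2770 / 229.05 = 12.09 mol
n/ν for X = 23.52/4 = 5.880
n/ν for L = 12.09/3 = 4.030
Smallest n/ν is L → limiting reagent.
n(G) = (3/3) × 12.09 = 12.09 mol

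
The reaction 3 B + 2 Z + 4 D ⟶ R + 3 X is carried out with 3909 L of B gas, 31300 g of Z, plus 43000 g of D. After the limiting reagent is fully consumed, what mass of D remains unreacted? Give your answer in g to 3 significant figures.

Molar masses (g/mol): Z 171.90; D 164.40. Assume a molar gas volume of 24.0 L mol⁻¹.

7300 g

n(B) = 3909 / 24.0 = 162.9 mol
n(Z) = 31300 / 171.90 = 182.1 mol
n(D) = 43000 / 164.40 = 261.6 mol
n/ν for B = 162.9/3 = 54.30
n/ν for Z = 182.1/2 = 91.05
n/ν for D = 261.6/4 = 65.40
Smallest n/ν is B → limiting reagent.
D consumed = (4/3) × 162.9 = 217.2 mol
D remaining = 261.6 − 217.2 = 44.40 mol
mass = 44.40 × 164.40 = 7299 g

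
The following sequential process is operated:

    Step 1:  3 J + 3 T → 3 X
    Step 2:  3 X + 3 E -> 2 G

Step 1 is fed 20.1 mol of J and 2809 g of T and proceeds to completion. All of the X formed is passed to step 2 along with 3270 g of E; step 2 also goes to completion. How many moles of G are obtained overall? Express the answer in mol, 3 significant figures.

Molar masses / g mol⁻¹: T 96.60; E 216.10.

Step 1:
n(J) = 20.10 mol
n(T) = 2809 / 96.60 = 29.08 mol
n/ν for J = 20.10/3 = 6.700
n/ν for T = 29.08/3 = 9.693
Smallest n/ν is J → limiting reagent.
n(X) produced = (3/3) × 20.10 = 20.10 mol
Step 2:
n(X) available = 20.10 mol
n(E) = 3270 / 216.10 = 15.13 mol
n/ν for X = 20.10/3 = 6.700
n/ν for E = 15.13/3 = 5.043
Smallest n/ν is E → limiting reagent.
n(G) = (2/3) × 15.13 = 10.09 mol

10.1 mol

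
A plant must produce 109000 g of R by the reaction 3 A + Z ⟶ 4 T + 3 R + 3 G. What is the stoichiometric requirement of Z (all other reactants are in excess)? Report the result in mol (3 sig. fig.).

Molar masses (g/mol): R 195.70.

n(R) = 109000 / 195.70 = 557.0 mol
n(Z) = (1/3) × 557.0 = 185.7 mol

186 mol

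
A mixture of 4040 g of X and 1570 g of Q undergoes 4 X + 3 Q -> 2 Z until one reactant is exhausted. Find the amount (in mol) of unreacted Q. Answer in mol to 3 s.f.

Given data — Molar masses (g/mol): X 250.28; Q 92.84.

4.80 mol

n(X) = 4040 / 250.28 = 16.14 mol
n(Q) = 1570 / 92.84 = 16.91 mol
n/ν for X = 16.14/4 = 4.035
n/ν for Q = 16.91/3 = 5.637
Smallest n/ν is X → limiting reagent.
Q consumed = (3/4) × 16.14 = 12.11 mol
Q remaining = 16.91 − 12.11 = 4.800 mol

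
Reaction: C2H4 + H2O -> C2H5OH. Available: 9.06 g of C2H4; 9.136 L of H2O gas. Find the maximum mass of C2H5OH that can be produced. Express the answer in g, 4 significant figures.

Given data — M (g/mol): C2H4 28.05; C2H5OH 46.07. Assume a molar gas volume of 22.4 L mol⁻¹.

14.88 g

n(C2H4) = 9.060 / 28.05 = 0.3230 mol
n(H2O) = 9.136 / 22.4 = 0.4079 mol
n/ν for C2H4 = 0.3230/1 = 0.3230
n/ν for H2O = 0.4079/1 = 0.4079
Smallest n/ν is C2H4 → limiting reagent.
n(C2H5OH) = (1/1) × 0.3230 = 0.3230 mol
mass = 0.3230 × 46.07 = 14.88 g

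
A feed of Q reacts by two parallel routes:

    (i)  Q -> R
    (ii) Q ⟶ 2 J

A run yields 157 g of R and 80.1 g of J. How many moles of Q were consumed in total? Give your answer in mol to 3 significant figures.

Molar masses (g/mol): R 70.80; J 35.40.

n(R) = 157 / 70.80 = 2.218 mol
n(J) = 80.1 / 35.40 = 2.263 mol
n(Q) via (i) = (1/1)×2.218 = 2.218 mol
n(Q) via (ii) = (1/2)×2.263 = 1.132 mol
total n(Q) = 2.218 + 1.132 = 3.350 mol

3.35 mol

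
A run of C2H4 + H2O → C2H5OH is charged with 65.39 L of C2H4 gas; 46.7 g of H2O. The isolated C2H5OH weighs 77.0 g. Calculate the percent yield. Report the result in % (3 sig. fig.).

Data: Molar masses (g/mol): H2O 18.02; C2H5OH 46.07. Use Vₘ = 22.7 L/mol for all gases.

n(C2H4) = 65.39 / 22.7 = 2.881 mol
n(H2O) = 46.70 / 18.02 = 2.592 mol
n/ν → C2H4: 2.881, H2O: 2.592; H2O is limiting.
theoretical n(C2H5OH) = (1/1) × 2.592 = 2.592 mol → 119.4 g
% yield = 77.0 / 119.4 × 100 = 64.49 %

64.5 %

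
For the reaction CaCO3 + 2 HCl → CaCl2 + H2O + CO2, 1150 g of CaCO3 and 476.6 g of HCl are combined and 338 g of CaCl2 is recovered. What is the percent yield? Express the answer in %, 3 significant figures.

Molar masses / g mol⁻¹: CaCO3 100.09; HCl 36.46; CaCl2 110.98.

46.6 %

n(CaCO3) = 1150 / 100.09 = 11.49 mol
n(HCl) = 476.6 / 36.46 = 13.07 mol
n/ν for CaCO3 = 11.49/1 = 11.49
n/ν for HCl = 13.07/2 = 6.535
Smallest n/ν is HCl → limiting reagent.
theoretical n(CaCl2) = (1/2) × 13.07 = 6.535 mol → 725.3 g
% yield = 338 / 725.3 × 100 = 46.60 %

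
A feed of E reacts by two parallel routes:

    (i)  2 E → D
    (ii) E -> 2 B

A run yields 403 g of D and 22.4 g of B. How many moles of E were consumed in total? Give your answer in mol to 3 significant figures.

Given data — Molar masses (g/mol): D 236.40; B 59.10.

n(D) = 403 / 236.40 = 1.705 mol
n(B) = 22.4 / 59.10 = 0.3790 mol
n(E) via (i) = (2/1)×1.705 = 3.410 mol
n(E) via (ii) = (1/2)×0.3790 = 0.1895 mol
total n(E) = 3.410 + 0.1895 = 3.600 mol

3.60 mol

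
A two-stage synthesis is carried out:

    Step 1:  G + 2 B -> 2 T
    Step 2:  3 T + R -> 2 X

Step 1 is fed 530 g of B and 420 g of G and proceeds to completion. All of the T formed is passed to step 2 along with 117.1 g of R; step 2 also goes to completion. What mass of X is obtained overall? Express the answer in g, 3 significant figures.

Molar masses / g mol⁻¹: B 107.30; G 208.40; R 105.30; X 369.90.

823 g

Step 1:
n(B) = 530.0 / 107.30 = 4.939 mol
n(G) = 420.0 / 208.40 = 2.015 mol
n/ν for B = 4.939/2 = 2.470
n/ν for G = 2.015/1 = 2.015
Smallest n/ν is G → limiting reagent.
n(T) produced = (2/1) × 2.015 = 4.030 mol
Step 2:
n(T) available = 4.030 mol
n(R) = 117.1 / 105.30 = 1.112 mol
n/ν for T = 4.030/3 = 1.343
n/ν for R = 1.112/1 = 1.112
Smallest n/ν is R → limiting reagent.
n(X) = (2/1) × 1.112 = 2.224 mol
mass = 2.224 × 369.90 = 822.7 g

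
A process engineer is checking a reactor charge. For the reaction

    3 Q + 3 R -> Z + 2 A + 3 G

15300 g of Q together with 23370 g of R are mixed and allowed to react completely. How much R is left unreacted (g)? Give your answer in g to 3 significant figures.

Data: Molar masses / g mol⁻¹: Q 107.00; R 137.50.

3710 g

n(Q) = 15300 / 107.00 = 143.0 mol
n(R) = 23370 / 137.50 = 170.0 mol
n/ν for Q = 143.0/3 = 47.67
n/ν for R = 170.0/3 = 56.67
Smallest n/ν is Q → limiting reagent.
R consumed = (3/3) × 143.0 = 143.0 mol
R remaining = 170.0 − 143.0 = 27.00 mol
mass = 27.00 × 137.50 = 3713 g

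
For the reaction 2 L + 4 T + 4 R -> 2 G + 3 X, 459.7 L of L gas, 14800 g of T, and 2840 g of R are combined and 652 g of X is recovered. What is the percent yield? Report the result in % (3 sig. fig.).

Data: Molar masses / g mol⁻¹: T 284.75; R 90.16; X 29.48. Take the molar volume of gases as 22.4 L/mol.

93.6 %

n(L) = 459.7 / 22.4 = 20.52 mol
n(T) = 14800 / 284.75 = 51.98 mol
n(R) = 2840 / 90.16 = 31.50 mol
n/ν → L: 10.26, T: 13.00, R: 7.875; R is limiting.
theoretical n(X) = (3/4) × 31.50 = 23.63 mol → 696.6 g
% yield = 652 / 696.6 × 100 = 93.60 %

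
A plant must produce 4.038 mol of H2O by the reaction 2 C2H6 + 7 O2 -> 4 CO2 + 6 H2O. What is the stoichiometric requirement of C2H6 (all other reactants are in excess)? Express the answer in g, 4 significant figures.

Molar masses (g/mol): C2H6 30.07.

40.47 g

n(H2O) = 4.038 mol
n(C2H6) = (2/6) × 4.038 = 1.346 mol
mass = 1.346 × 30.07 = 40.47 g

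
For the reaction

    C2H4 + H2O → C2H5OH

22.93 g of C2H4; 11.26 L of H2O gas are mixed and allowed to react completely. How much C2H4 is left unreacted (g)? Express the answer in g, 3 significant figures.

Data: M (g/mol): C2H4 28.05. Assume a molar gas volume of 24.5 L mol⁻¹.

n(C2H4) = 22.93 / 28.05 = 0.8175 mol
n(H2O) = 11.26 / 24.5 = 0.4596 mol
n/ν for C2H4 = 0.8175/1 = 0.8175
n/ν for H2O = 0.4596/1 = 0.4596
Smallest n/ν is H2O → limiting reagent.
C2H4 consumed = (1/1) × 0.4596 = 0.4596 mol
C2H4 remaining = 0.8175 − 0.4596 = 0.3579 mol
mass = 0.3579 × 28.05 = 10.04 g

10.0 g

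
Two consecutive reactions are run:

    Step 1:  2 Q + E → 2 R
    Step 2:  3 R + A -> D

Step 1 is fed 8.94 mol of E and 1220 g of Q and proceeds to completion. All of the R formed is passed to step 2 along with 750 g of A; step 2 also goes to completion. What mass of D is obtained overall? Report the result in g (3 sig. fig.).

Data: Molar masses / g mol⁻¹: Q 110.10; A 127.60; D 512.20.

Step 1:
n(E) = 8.940 mol
n(Q) = 1220 / 110.10 = 11.08 mol
n/ν for E = 8.940/1 = 8.940
n/ν for Q = 11.08/2 = 5.540
Smallest n/ν is Q → limiting reagent.
n(R) produced = (2/2) × 11.08 = 11.08 mol
Step 2:
n(R) available = 11.08 mol
n(A) = 750.0 / 127.60 = 5.878 mol
n/ν for R = 11.08/3 = 3.693
n/ν for A = 5.878/1 = 5.878
Smallest n/ν is R → limiting reagent.
n(D) = (1/3) × 11.08 = 3.693 mol
mass = 3.693 × 512.20 = 1892 g

1890 g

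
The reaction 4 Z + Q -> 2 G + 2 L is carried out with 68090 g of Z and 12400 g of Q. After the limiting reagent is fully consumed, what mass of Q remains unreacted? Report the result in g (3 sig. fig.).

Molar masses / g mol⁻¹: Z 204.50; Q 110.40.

3210 g

n(Z) = 68090 / 204.50 = 333.0 mol
n(Q) = 12400 / 110.40 = 112.3 mol
n/ν → Z: 83.25, Q: 112.3; Z is limiting.
Q consumed = (1/4) × 333.0 = 83.25 mol
Q remaining = 112.3 − 83.25 = 29.05 mol
mass = 29.05 × 110.40 = 3207 g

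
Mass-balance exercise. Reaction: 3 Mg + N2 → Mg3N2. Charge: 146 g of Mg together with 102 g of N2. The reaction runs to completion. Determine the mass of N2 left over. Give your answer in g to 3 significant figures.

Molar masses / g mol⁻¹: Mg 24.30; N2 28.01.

45.9 g

n(Mg) = 146.0 / 24.30 = 6.008 mol
n(N2) = 102.0 / 28.01 = 3.642 mol
n/ν → Mg: 2.003, N2: 3.642; Mg is limiting.
N2 consumed = (1/3) × 6.008 = 2.003 mol
N2 remaining = 3.642 − 2.003 = 1.639 mol
mass = 1.639 × 28.01 = 45.91 g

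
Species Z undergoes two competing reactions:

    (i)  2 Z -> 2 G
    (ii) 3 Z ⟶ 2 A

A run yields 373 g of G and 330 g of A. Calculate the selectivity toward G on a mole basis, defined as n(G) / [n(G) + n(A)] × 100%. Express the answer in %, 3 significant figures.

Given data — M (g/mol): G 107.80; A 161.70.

n(G) = 373 / 107.80 = 3.460 mol
n(A) = 330 / 161.70 = 2.041 mol
selectivity = 3.460/(3.460+2.041) × 100 = 62.90 %

62.9 %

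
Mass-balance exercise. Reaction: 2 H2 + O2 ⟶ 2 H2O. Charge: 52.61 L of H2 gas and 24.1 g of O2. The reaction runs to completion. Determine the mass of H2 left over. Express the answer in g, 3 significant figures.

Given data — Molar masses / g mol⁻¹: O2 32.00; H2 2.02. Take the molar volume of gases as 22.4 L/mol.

n(H2) = 52.61 / 22.4 = 2.349 mol
n(O2) = 24.10 / 32.00 = 0.7531 mol
n/ν for H2 = 2.349/2 = 1.175
n/ν for O2 = 0.7531/1 = 0.7531
Smallest n/ν is O2 → limiting reagent.
H2 consumed = (2/1) × 0.7531 = 1.506 mol
H2 remaining = 2.349 − 1.506 = 0.8430 mol
mass = 0.8430 × 2.02 = 1.703 g

1.70 g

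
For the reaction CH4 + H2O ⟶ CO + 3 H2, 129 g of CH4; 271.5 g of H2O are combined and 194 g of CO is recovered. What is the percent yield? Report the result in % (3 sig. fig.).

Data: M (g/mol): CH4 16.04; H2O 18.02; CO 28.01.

86.1 %

n(CH4) = 129.0 / 16.04 = 8.042 mol
n(H2O) = 271.5 / 18.02 = 15.07 mol
n/ν → CH4: 8.042, H2O: 15.07; CH4 is limiting.
theoretical n(CO) = (1/1) × 8.042 = 8.042 mol → 225.3 g
% yield = 194 / 225.3 × 100 = 86.11 %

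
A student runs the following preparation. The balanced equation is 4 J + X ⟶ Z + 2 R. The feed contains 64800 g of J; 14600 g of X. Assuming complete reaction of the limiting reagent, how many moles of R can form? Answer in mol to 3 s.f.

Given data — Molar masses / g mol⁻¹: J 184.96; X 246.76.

118 mol

n(J) = 64800 / 184.96 = 350.3 mol
n(X) = 14600 / 246.76 = 59.17 mol
n/ν for J = 350.3/4 = 87.58
n/ν for X = 59.17/1 = 59.17
Smallest n/ν is X → limiting reagent.
n(R) = (2/1) × 59.17 = 118.3 mol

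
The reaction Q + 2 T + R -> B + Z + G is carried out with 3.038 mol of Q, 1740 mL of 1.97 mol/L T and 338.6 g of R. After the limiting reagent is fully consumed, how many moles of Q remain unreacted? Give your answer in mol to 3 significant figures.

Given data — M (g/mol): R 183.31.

1.32 mol

n(Q) = 3.038 mol
n(T) = 1.97 × 1740/1000 = 3.428 mol
n(R) = 338.6 / 183.31 = 1.847 mol
n/ν for Q = 3.038/1 = 3.038
n/ν for T = 3.428/2 = 1.714
n/ν for R = 1.847/1 = 1.847
Smallest n/ν is T → limiting reagent.
Q consumed = (1/2) × 3.428 = 1.714 mol
Q remaining = 3.038 − 1.714 = 1.324 mol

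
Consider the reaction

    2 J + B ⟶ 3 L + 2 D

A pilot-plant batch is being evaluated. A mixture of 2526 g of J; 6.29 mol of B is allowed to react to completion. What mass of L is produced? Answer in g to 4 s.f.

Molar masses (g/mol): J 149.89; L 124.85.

2356 g

n(J) = 2526 / 149.89 = 16.85 mol
n(B) = 6.290 mol
n/ν for J = 16.85/2 = 8.425
n/ν for B = 6.290/1 = 6.290
Smallest n/ν is B → limiting reagent.
n(L) = (3/1) × 6.290 = 18.87 mol
mass = 18.87 × 124.85 = 2356 g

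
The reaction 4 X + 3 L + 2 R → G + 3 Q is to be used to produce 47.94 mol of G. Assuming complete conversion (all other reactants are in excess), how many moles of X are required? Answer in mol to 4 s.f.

n(G) = 47.94 mol
n(X) = (4/1) × 47.94 = 191.8 mol

191.8 mol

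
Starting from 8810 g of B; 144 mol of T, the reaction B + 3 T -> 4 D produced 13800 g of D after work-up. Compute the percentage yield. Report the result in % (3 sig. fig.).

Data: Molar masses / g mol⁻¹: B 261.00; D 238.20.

42.9 %

n(B) = 8810 / 261.00 = 33.75 mol
n(T) = 144.0 mol
n/ν for B = 33.75/1 = 33.75
n/ν for T = 144.0/3 = 48.00
Smallest n/ν is B → limiting reagent.
theoretical n(D) = (4/1) × 33.75 = 135.0 mol → 32160 g
% yield = 13800 / 32160 × 100 = 42.91 %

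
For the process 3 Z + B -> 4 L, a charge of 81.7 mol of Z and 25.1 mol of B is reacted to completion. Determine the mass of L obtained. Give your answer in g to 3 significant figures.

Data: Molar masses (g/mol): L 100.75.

10100 g

n(Z) = 81.70 mol
n(B) = 25.10 mol
n/ν → Z: 27.23, B: 25.10; B is limiting.
n(L) = (4/1) × 25.10 = 100.4 mol
mass = 100.4 × 100.75 = 10120 g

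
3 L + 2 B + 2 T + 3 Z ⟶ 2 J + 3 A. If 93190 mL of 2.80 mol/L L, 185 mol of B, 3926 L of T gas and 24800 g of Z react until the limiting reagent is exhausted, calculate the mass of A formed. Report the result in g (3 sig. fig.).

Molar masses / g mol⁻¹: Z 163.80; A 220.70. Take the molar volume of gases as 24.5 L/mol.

n(L) = 2.80 × 93190/1000 = 260.9 mol
n(B) = 185.0 mol
n(T) = 3926 / 24.5 = 160.2 mol
n(Z) = 24800 / 163.80 = 151.4 mol
n/ν for L = 260.9/3 = 86.97
n/ν for B = 185.0/2 = 92.50
n/ν for T = 160.2/2 = 80.10
n/ν for Z = 151.4/3 = 50.47
Smallest n/ν is Z → limiting reagent.
n(A) = (3/3) × 151.4 = 151.4 mol
mass = 151.4 × 220.70 = 33410 g

33400 g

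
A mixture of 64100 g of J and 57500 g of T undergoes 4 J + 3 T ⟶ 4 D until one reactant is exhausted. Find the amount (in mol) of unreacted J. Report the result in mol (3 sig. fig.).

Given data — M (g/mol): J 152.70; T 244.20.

106 mol

n(J) = 64100 / 152.70 = 419.8 mol
n(T) = 57500 / 244.20 = 235.5 mol
n/ν → J: 105.0, T: 78.50; T is limiting.
J consumed = (4/3) × 235.5 = 314.0 mol
J remaining = 419.8 − 314.0 = 105.8 mol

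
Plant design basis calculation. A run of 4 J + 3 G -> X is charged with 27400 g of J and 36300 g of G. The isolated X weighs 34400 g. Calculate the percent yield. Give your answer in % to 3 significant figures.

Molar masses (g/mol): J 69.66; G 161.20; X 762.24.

60.1 %

n(J) = 27400 / 69.66 = 393.3 mol
n(G) = 36300 / 161.20 = 225.2 mol
n/ν → J: 98.33, G: 75.07; G is limiting.
theoretical n(X) = (1/3) × 225.2 = 75.07 mol → 57220 g
% yield = 34400 / 57220 × 100 = 60.12 %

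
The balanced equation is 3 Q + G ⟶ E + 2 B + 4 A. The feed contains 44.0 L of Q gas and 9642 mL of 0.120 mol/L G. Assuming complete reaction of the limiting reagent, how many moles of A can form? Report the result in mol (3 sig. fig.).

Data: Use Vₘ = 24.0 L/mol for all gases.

2.44 mol

n(Q) = 44.00 / 24.0 = 1.833 mol
n(G) = 0.120 × 9642/1000 = 1.157 mol
n/ν for Q = 1.833/3 = 0.6110
n/ν for G = 1.157/1 = 1.157
Smallest n/ν is Q → limiting reagent.
n(A) = (4/3) × 1.833 = 2.444 mol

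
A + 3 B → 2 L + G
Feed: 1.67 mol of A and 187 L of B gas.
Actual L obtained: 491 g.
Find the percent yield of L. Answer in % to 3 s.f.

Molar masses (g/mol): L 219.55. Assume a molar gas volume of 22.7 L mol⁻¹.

67.0 %

n(A) = 1.670 mol
n(B) = 187.0 / 22.7 = 8.238 mol
n/ν for A = 1.670/1 = 1.670
n/ν for B = 8.238/3 = 2.746
Smallest n/ν is A → limiting reagent.
theoretical n(L) = (2/1) × 1.670 = 3.340 mol → 733.3 g
% yield = 491 / 733.3 × 100 = 66.96 %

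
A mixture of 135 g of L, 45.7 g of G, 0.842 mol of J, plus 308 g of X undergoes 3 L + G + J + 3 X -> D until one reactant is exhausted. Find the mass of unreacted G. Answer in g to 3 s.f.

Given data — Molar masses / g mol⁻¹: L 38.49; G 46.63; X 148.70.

13.5 g

n(L) = 135.0 / 38.49 = 3.507 mol
n(G) = 45.70 / 46.63 = 0.9801 mol
n(J) = 0.8420 mol
n(X) = 308.0 / 148.70 = 2.071 mol
n/ν → L: 1.169, G: 0.9801, J: 0.8420, X: 0.6903; X is limiting.
G consumed = (1/3) × 2.071 = 0.6903 mol
G remaining = 0.9801 − 0.6903 = 0.2898 mol
mass = 0.2898 × 46.63 = 13.51 g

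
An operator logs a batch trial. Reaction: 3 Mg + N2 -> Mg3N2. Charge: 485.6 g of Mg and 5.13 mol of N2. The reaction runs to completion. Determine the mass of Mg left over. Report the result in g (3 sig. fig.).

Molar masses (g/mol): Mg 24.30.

112 g

n(Mg) = 485.6 / 24.30 = 19.98 mol
n(N2) = 5.130 mol
n/ν → Mg: 6.660, N2: 5.130; N2 is limiting.
Mg consumed = (3/1) × 5.130 = 15.39 mol
Mg remaining = 19.98 − 15.39 = 4.590 mol
mass = 4.590 × 24.30 = 111.5 g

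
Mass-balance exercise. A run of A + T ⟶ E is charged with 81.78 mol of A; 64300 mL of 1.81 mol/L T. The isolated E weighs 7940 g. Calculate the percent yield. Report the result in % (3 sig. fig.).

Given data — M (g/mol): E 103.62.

n(A) = 81.78 mol
n(T) = 1.81 × 64300/1000 = 116.4 mol
n/ν for A = 81.78/1 = 81.78
n/ν for T = 116.4/1 = 116.4
Smallest n/ν is A → limiting reagent.
theoretical n(E) = (1/1) × 81.78 = 81.78 mol → 8474 g
% yield = 7940 / 8474 × 100 = 93.70 %

93.7 %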